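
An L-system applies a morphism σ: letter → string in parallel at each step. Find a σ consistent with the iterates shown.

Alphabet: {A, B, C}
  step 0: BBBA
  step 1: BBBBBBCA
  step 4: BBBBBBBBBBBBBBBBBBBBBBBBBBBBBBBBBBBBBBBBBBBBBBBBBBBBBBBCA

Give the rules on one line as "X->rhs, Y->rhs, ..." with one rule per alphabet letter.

  step 0 ⇒ step 1: BBBA ⇒ BB·BB·BB·CA
    A ↦ CA
    B ↦ BB
    C ↦ B  (constrained at step 1)

A->CA, B->BB, C->B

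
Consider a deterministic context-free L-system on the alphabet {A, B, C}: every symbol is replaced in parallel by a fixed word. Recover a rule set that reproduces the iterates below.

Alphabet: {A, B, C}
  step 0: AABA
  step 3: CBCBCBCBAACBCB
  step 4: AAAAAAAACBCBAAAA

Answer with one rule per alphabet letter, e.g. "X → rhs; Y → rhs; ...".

  step 3 ⇒ step 4: CBCBCBCBAACBCB ⇒ A·A·A·A·A·A·A·A·CB·CB·A·A·A·A
    A ↦ CB
    B ↦ A
    C ↦ A

A->CB, B->A, C->A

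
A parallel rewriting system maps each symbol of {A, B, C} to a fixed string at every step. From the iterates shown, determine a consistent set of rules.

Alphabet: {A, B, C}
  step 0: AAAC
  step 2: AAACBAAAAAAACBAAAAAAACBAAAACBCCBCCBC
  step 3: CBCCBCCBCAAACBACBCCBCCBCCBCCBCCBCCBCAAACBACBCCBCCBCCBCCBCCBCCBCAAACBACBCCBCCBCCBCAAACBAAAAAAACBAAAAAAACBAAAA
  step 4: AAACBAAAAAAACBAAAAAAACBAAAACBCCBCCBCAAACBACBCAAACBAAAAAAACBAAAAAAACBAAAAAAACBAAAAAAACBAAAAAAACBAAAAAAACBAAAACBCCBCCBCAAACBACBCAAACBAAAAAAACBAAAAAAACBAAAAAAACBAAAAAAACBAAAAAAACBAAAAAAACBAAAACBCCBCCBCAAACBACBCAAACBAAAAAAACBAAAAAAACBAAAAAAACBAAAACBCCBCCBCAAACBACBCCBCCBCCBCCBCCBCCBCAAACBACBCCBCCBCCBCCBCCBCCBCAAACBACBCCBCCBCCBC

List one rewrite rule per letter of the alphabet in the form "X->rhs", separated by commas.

A->CBC, B->CBA, C->AAA

  step 3 ⇒ step 4: CBCCBCCBCAAACBACBCCBCCBCCBCCBCCBCCBCAAACBACBCCBCCBCCBCCBCCBCCBCAAACBACBCCBCCBCCBCAAACBAAAAAAACBAAAAAAACBAAAA ⇒ AAA·CBA·AAA·AAA·CBA·AAA·AAA·CBA·AAA·CBC·CBC·CBC·AAA·CBA·CBC·AAA·CBA·AAA·AAA·CBA·AAA·AAA·CBA·AAA·AAA·CBA·AAA·AAA·CBA·AAA·AAA·CBA·AAA·AAA·CBA·AAA·CBC·CBC·CBC·AAA·CBA·CBC·AAA·CBA·AAA·AAA·CBA·AAA·AAA·CBA·AAA·AAA·CBA·AAA·AAA·CBA·AAA·AAA·CBA·AAA·AAA·CBA·AAA·CBC·CBC·CBC·AAA·CBA·CBC·AAA·CBA·AAA·AAA·CBA·AAA·AAA·CBA·AAA·AAA·CBA·AAA·CBC·CBC·CBC·AAA·CBA·CBC·CBC·CBC·CBC·CBC·CBC·CBC·AAA·CBA·CBC·CBC·CBC·CBC·CBC·CBC·CBC·AAA·CBA·CBC·CBC·CBC·CBC
    A ↦ CBC
    B ↦ CBA
    C ↦ AAA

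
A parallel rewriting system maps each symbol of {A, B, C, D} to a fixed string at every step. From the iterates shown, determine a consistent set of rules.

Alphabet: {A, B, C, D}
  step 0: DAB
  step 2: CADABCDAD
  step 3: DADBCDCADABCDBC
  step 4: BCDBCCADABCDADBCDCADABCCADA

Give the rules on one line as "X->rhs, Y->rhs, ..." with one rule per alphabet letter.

  step 3 ⇒ step 4: DADBCDCADABCDBC ⇒ BC·D·BC·CA·DA·BC·DA·D·BC·D·CA·DA·BC·CA·DA
    A ↦ D
    B ↦ CA
    C ↦ DA
    D ↦ BC

A->D, B->CA, C->DA, D->BC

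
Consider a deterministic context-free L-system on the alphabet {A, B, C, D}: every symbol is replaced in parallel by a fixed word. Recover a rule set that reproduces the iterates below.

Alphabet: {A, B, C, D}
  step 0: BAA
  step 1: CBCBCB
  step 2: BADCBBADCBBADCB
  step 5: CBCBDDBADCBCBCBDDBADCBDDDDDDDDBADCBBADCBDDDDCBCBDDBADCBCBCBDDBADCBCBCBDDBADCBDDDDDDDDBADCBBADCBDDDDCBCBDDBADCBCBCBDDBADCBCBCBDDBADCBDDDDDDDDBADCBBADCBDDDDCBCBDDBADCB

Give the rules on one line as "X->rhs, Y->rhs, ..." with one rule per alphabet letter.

  step 1 ⇒ step 2: CBCBCB ⇒ BAD·CB·BAD·CB·BAD·CB
    B ↦ CB
    C ↦ BAD
  step 0 ⇒ step 1: BAA ⇒ CB·CB·CB
    A ↦ CB
    D ↦ DD  (constrained at step 2)

A->CB, B->CB, C->BAD, D->DD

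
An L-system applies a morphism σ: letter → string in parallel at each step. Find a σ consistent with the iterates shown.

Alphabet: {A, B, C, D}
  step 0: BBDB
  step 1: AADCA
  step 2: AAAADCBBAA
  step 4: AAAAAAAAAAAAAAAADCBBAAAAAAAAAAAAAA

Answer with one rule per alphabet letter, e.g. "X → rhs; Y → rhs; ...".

  step 1 ⇒ step 2: AADCA ⇒ AA·AA·DC·BB·AA
    A ↦ AA
    C ↦ BB
    D ↦ DC
  step 0 ⇒ step 1: BBDB ⇒ A·A·DC·A
    B ↦ A

A->AA, B->A, C->BB, D->DC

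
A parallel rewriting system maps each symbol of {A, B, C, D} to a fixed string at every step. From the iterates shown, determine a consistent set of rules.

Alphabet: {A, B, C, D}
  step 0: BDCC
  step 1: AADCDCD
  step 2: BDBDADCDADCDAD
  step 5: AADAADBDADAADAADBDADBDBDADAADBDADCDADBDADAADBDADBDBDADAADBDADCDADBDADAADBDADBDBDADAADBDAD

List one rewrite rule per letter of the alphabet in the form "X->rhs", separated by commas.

A->BD, B->A, C->CD, D->AD

  step 1 ⇒ step 2: AADCDCD ⇒ BD·BD·AD·CD·AD·CD·AD
    A ↦ BD
    C ↦ CD
    D ↦ AD
  step 0 ⇒ step 1: BDCC ⇒ A·AD·CD·CD
    B ↦ A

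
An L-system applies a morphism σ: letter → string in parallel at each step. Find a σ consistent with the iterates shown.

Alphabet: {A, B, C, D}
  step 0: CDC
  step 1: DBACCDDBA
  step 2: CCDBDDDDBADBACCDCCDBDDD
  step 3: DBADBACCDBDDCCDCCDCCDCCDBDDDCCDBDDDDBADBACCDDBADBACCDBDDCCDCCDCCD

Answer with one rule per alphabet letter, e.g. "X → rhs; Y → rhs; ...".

  step 2 ⇒ step 3: CCDBDDDDBADBACCDCCDBDDD ⇒ DBA·DBA·CCD·BDD·CCD·CCD·CCD·CCD·BDD·D·CCD·BDD·D·DBA·DBA·CCD·DBA·DBA·CCD·BDD·CCD·CCD·CCD
    A ↦ D
    B ↦ BDD
    C ↦ DBA
    D ↦ CCD

A->D, B->BDD, C->DBA, D->CCD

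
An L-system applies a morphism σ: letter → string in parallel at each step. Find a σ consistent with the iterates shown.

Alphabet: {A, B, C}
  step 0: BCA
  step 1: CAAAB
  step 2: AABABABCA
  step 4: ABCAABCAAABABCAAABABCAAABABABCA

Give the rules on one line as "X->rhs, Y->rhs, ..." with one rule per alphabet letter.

  step 1 ⇒ step 2: CAAAB ⇒ A·AB·AB·AB·CA
    A ↦ AB
    B ↦ CA
    C ↦ A

A->AB, B->CA, C->A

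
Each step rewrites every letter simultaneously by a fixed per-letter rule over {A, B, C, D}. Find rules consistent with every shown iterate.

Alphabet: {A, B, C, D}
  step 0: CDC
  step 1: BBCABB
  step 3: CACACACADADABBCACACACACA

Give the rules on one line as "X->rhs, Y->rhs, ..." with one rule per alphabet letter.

  step 0 ⇒ step 1: CDC ⇒ BB·CA·BB
    C ↦ BB
    D ↦ CA
    A ↦ CA  (constrained at step 1)
    B ↦ DA  (constrained at step 1)

A->CA, B->DA, C->BB, D->CA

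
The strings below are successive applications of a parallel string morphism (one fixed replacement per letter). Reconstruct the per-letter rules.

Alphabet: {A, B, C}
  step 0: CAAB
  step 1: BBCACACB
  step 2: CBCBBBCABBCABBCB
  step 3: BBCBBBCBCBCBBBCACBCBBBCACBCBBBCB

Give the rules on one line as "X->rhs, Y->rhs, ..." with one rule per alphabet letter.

  step 2 ⇒ step 3: CBCBBBCABBCABBCB ⇒ BB·CB·BB·CB·CB·CB·BB·CA·CB·CB·BB·CA·CB·CB·BB·CB
    A ↦ CA
    B ↦ CB
    C ↦ BB

A->CA, B->CB, C->BB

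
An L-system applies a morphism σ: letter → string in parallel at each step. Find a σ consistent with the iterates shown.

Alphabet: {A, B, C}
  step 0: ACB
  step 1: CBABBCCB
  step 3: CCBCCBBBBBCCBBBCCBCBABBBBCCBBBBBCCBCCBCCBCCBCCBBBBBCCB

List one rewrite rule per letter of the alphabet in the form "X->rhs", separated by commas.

A->CBA, B->CCB, C->BB

  step 0 ⇒ step 1: ACB ⇒ CBA·BB·CCB
    A ↦ CBA
    B ↦ CCB
    C ↦ BB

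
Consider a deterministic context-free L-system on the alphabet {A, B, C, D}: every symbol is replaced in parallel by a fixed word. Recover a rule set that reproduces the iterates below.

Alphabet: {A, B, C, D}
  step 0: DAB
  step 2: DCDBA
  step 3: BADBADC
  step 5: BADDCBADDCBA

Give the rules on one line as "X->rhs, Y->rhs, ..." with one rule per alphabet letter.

  step 2 ⇒ step 3: DCDBA ⇒ BA·D·BA·D·C
    A ↦ C
    B ↦ D
    C ↦ D
    D ↦ BA

A->C, B->D, C->D, D->BA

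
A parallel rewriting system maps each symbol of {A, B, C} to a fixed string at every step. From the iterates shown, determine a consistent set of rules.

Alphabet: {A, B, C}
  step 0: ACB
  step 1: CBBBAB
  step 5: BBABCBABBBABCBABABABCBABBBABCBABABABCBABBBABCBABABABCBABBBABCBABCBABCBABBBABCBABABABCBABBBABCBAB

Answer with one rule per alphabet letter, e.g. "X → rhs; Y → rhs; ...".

A->CB, B->AB, C->BB

  step 0 ⇒ step 1: ACB ⇒ CB·BB·AB
    A ↦ CB
    B ↦ AB
    C ↦ BB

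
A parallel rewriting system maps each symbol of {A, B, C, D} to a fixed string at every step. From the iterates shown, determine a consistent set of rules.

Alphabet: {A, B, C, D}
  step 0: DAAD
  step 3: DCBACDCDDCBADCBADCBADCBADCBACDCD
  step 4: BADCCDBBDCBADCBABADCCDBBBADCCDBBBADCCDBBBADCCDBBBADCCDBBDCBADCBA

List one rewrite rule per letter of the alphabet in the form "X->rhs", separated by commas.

  step 3 ⇒ step 4: DCBACDCDDCBADCBADCBADCBADCBACDCD ⇒ BA·DC·CD·BB·DC·BA·DC·BA·BA·DC·CD·BB·BA·DC·CD·BB·BA·DC·CD·BB·BA·DC·CD·BB·BA·DC·CD·BB·DC·BA·DC·BA
    A ↦ BB
    B ↦ CD
    C ↦ DC
    D ↦ BA

A->BB, B->CD, C->DC, D->BA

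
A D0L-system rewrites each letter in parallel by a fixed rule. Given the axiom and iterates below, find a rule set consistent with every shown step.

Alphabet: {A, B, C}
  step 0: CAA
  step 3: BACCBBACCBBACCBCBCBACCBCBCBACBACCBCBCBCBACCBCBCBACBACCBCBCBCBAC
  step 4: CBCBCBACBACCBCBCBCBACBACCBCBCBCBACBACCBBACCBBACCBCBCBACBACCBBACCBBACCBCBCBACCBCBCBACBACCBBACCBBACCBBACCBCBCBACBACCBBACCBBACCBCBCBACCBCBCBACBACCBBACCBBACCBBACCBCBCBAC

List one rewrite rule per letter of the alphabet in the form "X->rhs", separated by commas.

  step 3 ⇒ step 4: BACCBBACCBBACCBCBCBACCBCBCBACBACCBCBCBCBACCBCBCBACBACCBCBCBCBAC ⇒ CB·CBC·BAC·BAC·CB·CB·CBC·BAC·BAC·CB·CB·CBC·BAC·BAC·CB·BAC·CB·BAC·CB·CBC·BAC·BAC·CB·BAC·CB·BAC·CB·CBC·BAC·CB·CBC·BAC·BAC·CB·BAC·CB·BAC·CB·BAC·CB·CBC·BAC·BAC·CB·BAC·CB·BAC·CB·CBC·BAC·CB·CBC·BAC·BAC·CB·BAC·CB·BAC·CB·BAC·CB·CBC·BAC
    A ↦ CBC
    B ↦ CB
    C ↦ BAC

A->CBC, B->CB, C->BAC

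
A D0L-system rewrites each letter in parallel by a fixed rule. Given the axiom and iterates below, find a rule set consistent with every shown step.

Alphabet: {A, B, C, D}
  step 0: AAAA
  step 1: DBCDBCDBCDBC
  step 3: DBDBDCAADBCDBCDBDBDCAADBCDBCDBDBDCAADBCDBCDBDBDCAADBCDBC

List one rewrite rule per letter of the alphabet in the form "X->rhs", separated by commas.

  step 0 ⇒ step 1: AAAA ⇒ DBC·DBC·DBC·DBC
    A ↦ DBC
    B ↦ D  (constrained at step 1)
    C ↦ CAA  (constrained at step 1)
    D ↦ BD  (constrained at step 1)

A->DBC, B->D, C->CAA, D->BD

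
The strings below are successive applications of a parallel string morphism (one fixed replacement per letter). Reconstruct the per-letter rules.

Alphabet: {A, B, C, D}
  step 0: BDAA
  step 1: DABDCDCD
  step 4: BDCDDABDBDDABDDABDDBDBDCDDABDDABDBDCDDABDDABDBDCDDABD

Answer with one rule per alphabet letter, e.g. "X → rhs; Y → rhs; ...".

  step 0 ⇒ step 1: BDAA ⇒ DA·BD·CD·CD
    A ↦ CD
    B ↦ DA
    D ↦ BD
    C ↦ D  (constrained at step 1)

A->CD, B->DA, C->D, D->BD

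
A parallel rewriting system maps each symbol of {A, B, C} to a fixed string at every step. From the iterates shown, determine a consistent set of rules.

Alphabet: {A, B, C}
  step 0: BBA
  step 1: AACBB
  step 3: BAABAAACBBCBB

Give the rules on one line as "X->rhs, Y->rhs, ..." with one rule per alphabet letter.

A->CBB, B->A, C->B

  step 0 ⇒ step 1: BBA ⇒ A·A·CBB
    A ↦ CBB
    B ↦ A
    C ↦ B  (constrained at step 1)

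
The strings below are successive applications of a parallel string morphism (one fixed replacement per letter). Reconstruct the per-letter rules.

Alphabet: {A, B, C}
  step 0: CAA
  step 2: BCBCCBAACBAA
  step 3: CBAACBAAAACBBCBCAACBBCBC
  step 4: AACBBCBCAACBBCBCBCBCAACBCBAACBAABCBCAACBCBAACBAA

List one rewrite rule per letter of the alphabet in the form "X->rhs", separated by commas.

  step 3 ⇒ step 4: CBAACBAAAACBBCBCAACBBCBC ⇒ AA·CB·BC·BC·AA·CB·BC·BC·BC·BC·AA·CB·CB·AA·CB·AA·BC·BC·AA·CB·CB·AA·CB·AA
    A ↦ BC
    B ↦ CB
    C ↦ AA

A->BC, B->CB, C->AA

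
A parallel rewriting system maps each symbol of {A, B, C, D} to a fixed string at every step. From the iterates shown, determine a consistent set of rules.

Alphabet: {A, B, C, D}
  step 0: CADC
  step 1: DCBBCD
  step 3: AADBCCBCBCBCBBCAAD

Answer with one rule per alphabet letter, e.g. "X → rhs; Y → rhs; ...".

A->CB, B->AA, C->D, D->BC

  step 0 ⇒ step 1: CADC ⇒ D·CB·BC·D
    A ↦ CB
    C ↦ D
    D ↦ BC
    B ↦ AA  (constrained at step 1)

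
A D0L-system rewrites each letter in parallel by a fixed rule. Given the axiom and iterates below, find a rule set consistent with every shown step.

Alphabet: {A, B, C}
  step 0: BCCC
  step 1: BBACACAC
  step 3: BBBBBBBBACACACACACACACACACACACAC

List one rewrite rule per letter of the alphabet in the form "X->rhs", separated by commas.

  step 0 ⇒ step 1: BCCC ⇒ BB·AC·AC·AC
    B ↦ BB
    C ↦ AC
    A ↦ AC  (constrained at step 1)

A->AC, B->BB, C->AC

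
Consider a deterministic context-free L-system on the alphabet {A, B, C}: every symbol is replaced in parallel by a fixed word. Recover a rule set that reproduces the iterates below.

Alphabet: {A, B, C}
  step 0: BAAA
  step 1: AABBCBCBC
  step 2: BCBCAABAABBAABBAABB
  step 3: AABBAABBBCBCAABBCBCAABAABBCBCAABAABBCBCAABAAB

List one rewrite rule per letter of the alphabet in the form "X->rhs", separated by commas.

A->BC, B->AAB, C->B

  step 2 ⇒ step 3: BCBCAABAABBAABBAABB ⇒ AAB·B·AAB·B·BC·BC·AAB·BC·BC·AAB·AAB·BC·BC·AAB·AAB·BC·BC·AAB·AAB
    A ↦ BC
    B ↦ AAB
    C ↦ B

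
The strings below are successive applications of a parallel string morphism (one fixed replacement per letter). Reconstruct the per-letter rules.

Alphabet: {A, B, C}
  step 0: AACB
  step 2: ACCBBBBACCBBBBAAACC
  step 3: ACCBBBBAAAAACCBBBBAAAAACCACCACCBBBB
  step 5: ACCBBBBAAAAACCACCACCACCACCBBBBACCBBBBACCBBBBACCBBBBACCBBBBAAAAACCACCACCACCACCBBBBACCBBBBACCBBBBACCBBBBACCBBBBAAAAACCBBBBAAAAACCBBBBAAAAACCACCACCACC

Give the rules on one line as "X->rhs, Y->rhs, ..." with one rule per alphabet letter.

A->ACC, B->A, C->BB

  step 2 ⇒ step 3: ACCBBBBACCBBBBAAACC ⇒ ACC·BB·BB·A·A·A·A·ACC·BB·BB·A·A·A·A·ACC·ACC·ACC·BB·BB
    A ↦ ACC
    B ↦ A
    C ↦ BB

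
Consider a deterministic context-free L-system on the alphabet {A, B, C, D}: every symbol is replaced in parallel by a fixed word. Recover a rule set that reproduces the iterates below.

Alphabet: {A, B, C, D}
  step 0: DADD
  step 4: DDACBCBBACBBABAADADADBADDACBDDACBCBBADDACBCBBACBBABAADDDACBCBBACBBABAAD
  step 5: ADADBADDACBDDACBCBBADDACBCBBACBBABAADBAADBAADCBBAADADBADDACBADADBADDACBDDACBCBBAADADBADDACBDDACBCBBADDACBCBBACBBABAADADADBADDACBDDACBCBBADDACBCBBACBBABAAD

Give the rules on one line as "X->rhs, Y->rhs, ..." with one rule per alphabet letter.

A->BA, B->CB, C->DDA, D->AD

  step 4 ⇒ step 5: DDACBCBBACBBABAADADADBADDACBDDACBCBBADDACBCBBACBBABAADDDACBCBBACBBABAAD ⇒ AD·AD·BA·DDA·CB·DDA·CB·CB·BA·DDA·CB·CB·BA·CB·BA·BA·AD·BA·AD·BA·AD·CB·BA·AD·AD·BA·DDA·CB·AD·AD·BA·DDA·CB·DDA·CB·CB·BA·AD·AD·BA·DDA·CB·DDA·CB·CB·BA·DDA·CB·CB·BA·CB·BA·BA·AD·AD·AD·BA·DDA·CB·DDA·CB·CB·BA·DDA·CB·CB·BA·CB·BA·BA·AD
    A ↦ BA
    B ↦ CB
    C ↦ DDA
    D ↦ AD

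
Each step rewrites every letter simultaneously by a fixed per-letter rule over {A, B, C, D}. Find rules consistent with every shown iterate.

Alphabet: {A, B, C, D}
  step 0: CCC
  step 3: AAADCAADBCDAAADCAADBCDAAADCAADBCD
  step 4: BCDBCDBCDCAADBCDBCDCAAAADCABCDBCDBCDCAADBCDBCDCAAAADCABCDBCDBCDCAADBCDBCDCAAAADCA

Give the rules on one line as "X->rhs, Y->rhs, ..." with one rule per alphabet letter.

A->BCD, B->AA, C->AD, D->CA

  step 3 ⇒ step 4: AAADCAADBCDAAADCAADBCDAAADCAADBCD ⇒ BCD·BCD·BCD·CA·AD·BCD·BCD·CA·AA·AD·CA·BCD·BCD·BCD·CA·AD·BCD·BCD·CA·AA·AD·CA·BCD·BCD·BCD·CA·AD·BCD·BCD·CA·AA·AD·CA
    A ↦ BCD
    B ↦ AA
    C ↦ AD
    D ↦ CA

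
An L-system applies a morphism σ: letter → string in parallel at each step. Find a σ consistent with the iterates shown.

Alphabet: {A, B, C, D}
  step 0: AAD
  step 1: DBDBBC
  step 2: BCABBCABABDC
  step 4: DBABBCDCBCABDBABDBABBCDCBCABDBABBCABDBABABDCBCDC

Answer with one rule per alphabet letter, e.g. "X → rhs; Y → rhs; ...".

  step 1 ⇒ step 2: DBDBBC ⇒ BC·AB·BC·AB·AB·DC
    B ↦ AB
    C ↦ DC
    D ↦ BC
  step 0 ⇒ step 1: AAD ⇒ DB·DB·BC
    A ↦ DB

A->DB, B->AB, C->DC, D->BC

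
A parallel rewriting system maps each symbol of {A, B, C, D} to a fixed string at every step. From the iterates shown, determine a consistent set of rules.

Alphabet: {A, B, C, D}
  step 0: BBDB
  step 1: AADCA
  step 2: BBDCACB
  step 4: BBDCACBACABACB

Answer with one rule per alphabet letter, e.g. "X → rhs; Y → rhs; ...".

  step 1 ⇒ step 2: AADCA ⇒ B·B·DC·AC·B
    A ↦ B
    C ↦ AC
    D ↦ DC
  step 0 ⇒ step 1: BBDB ⇒ A·A·DC·A
    B ↦ A

A->B, B->A, C->AC, D->DC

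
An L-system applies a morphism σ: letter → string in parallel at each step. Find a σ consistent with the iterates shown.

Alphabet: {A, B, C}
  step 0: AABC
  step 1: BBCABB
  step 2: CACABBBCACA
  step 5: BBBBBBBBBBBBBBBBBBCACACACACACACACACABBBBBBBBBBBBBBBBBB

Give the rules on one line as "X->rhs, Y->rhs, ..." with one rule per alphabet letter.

A->B, B->CA, C->BB

  step 1 ⇒ step 2: BBCABB ⇒ CA·CA·BB·B·CA·CA
    A ↦ B
    B ↦ CA
    C ↦ BB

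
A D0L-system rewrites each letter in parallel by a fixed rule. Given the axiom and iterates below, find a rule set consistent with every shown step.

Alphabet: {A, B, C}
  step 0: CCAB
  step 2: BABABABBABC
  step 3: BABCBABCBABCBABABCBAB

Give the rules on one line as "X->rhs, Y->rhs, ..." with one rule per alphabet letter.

  step 2 ⇒ step 3: BABABABBABC ⇒ BA·BC·BA·BC·BA·BC·BA·BA·BC·BA·B
    A ↦ BC
    B ↦ BA
    C ↦ B

A->BC, B->BA, C->B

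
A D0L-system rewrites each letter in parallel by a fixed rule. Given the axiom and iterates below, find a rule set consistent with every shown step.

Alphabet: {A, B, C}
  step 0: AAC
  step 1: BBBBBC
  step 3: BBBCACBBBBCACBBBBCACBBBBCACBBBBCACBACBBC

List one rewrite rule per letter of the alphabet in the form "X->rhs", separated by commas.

  step 0 ⇒ step 1: AAC ⇒ BB·BB·BC
    A ↦ BB
    C ↦ BC
    B ↦ ACB  (constrained at step 1)

A->BB, B->ACB, C->BC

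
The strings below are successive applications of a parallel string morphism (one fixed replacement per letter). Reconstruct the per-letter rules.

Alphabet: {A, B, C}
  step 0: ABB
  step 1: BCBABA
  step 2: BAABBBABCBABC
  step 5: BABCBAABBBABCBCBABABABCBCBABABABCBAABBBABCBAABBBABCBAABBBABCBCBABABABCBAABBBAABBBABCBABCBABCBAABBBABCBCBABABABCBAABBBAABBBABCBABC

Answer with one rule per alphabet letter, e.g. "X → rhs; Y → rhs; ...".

  step 1 ⇒ step 2: BCBABA ⇒ BA·ABB·BA·BC·BA·BC
    A ↦ BC
    B ↦ BA
    C ↦ ABB

A->BC, B->BA, C->ABB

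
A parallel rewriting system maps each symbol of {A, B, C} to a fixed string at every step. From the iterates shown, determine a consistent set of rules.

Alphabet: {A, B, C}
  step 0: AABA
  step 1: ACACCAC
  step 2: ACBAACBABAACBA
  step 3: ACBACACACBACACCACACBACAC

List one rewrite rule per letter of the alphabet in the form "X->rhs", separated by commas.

  step 2 ⇒ step 3: ACBAACBABAACBA ⇒ AC·BA·C·AC·AC·BA·C·AC·C·AC·AC·BA·C·AC
    A ↦ AC
    B ↦ C
    C ↦ BA

A->AC, B->C, C->BA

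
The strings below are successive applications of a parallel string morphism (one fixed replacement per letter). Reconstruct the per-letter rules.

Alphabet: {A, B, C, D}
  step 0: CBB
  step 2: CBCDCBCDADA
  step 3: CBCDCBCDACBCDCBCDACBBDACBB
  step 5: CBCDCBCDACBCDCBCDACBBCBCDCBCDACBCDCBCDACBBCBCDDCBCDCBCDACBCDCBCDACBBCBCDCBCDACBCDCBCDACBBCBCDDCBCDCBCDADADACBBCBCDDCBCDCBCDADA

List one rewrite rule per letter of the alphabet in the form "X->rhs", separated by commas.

A->CBB, B->D, C->CBC, D->DA

  step 2 ⇒ step 3: CBCDCBCDADA ⇒ CBC·D·CBC·DA·CBC·D·CBC·DA·CBB·DA·CBB
    A ↦ CBB
    B ↦ D
    C ↦ CBC
    D ↦ DA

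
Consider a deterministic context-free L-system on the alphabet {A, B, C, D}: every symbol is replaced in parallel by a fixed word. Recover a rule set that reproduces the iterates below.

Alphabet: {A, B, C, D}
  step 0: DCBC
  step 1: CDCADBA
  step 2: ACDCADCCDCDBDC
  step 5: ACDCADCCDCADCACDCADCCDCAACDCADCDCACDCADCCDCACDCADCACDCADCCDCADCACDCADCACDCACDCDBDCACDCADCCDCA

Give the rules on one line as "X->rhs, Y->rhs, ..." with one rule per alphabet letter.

A->DC, B->DB, C->A, D->CDC

  step 1 ⇒ step 2: CDCADBA ⇒ A·CDC·A·DC·CDC·DB·DC
    A ↦ DC
    B ↦ DB
    C ↦ A
    D ↦ CDC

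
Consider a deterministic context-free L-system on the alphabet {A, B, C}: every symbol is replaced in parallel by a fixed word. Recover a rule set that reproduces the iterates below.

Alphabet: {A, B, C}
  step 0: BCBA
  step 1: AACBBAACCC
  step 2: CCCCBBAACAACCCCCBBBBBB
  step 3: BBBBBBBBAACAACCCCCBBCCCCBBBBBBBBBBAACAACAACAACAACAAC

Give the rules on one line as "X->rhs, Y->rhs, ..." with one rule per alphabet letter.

A->CC, B->AAC, C->BB

  step 2 ⇒ step 3: CCCCBBAACAACCCCCBBBBBB ⇒ BB·BB·BB·BB·AAC·AAC·CC·CC·BB·CC·CC·BB·BB·BB·BB·BB·AAC·AAC·AAC·AAC·AAC·AAC
    A ↦ CC
    B ↦ AAC
    C ↦ BB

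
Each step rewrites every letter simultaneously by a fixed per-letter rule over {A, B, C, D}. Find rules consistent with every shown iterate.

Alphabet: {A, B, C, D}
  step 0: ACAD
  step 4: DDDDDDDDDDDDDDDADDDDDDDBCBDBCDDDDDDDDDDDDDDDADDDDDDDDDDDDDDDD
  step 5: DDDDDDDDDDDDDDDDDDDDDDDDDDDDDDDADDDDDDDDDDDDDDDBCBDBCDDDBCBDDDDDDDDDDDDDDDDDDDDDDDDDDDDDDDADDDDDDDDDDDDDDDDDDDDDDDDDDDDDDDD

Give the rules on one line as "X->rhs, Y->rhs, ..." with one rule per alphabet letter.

A->DA, B->DBC, C->B, D->DD

  step 4 ⇒ step 5: DDDDDDDDDDDDDDDADDDDDDDBCBDBCDDDDDDDDDDDDDDDADDDDDDDDDDDDDDDD ⇒ DD·DD·DD·DD·DD·DD·DD·DD·DD·DD·DD·DD·DD·DD·DD·DA·DD·DD·DD·DD·DD·DD·DD·DBC·B·DBC·DD·DBC·B·DD·DD·DD·DD·DD·DD·DD·DD·DD·DD·DD·DD·DD·DD·DD·DA·DD·DD·DD·DD·DD·DD·DD·DD·DD·DD·DD·DD·DD·DD·DD·DD
    A ↦ DA
    B ↦ DBC
    C ↦ B
    D ↦ DD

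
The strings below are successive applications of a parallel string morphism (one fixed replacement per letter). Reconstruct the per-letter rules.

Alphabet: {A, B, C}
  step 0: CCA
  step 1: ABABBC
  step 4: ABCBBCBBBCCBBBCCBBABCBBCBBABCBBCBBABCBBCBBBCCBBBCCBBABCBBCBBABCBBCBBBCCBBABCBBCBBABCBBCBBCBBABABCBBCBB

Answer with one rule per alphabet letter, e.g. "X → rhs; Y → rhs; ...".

  step 0 ⇒ step 1: CCA ⇒ AB·AB·BC
    A ↦ BC
    C ↦ AB
    B ↦ CBB  (constrained at step 1)

A->BC, B->CBB, C->AB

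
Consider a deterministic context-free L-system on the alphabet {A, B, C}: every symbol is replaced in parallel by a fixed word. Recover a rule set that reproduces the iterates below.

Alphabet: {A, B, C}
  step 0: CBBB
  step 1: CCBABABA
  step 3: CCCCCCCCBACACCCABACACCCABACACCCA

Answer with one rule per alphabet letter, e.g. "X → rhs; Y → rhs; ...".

A->CA, B->BA, C->CC

  step 0 ⇒ step 1: CBBB ⇒ CC·BA·BA·BA
    B ↦ BA
    C ↦ CC
    A ↦ CA  (constrained at step 1)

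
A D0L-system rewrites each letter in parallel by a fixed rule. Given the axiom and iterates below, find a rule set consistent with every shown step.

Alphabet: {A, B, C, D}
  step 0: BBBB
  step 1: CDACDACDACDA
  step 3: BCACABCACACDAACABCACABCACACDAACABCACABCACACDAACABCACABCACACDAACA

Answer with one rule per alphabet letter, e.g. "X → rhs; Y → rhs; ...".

  step 0 ⇒ step 1: BBBB ⇒ CDA·CDA·CDA·CDA
    B ↦ CDA
    A ↦ BC  (constrained at step 1)
    C ↦ ACA  (constrained at step 1)
    D ↦ C  (constrained at step 1)

A->BC, B->CDA, C->ACA, D->C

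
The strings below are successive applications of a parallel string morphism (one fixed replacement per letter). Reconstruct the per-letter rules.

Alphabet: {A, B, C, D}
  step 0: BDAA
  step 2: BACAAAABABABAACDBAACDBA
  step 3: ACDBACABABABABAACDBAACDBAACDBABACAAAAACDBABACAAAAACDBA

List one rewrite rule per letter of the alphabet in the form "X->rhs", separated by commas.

  step 2 ⇒ step 3: BACAAAABABABAACDBAACDBA ⇒ ACD·BA·CA·BA·BA·BA·BA·ACD·BA·ACD·BA·ACD·BA·BA·CA·AAA·ACD·BA·BA·CA·AAA·ACD·BA
    A ↦ BA
    B ↦ ACD
    C ↦ CA
    D ↦ AAA

A->BA, B->ACD, C->CA, D->AAA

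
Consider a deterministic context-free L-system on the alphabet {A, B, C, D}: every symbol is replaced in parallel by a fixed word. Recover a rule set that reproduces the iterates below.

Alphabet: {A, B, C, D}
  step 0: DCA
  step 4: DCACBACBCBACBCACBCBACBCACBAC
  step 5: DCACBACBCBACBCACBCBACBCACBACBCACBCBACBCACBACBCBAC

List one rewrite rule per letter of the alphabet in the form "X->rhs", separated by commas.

  step 4 ⇒ step 5: DCACBACBCBACBCACBCBACBCACBAC ⇒ DC·AC·B·AC·BC·B·AC·BC·AC·BC·B·AC·BC·AC·B·AC·BC·AC·BC·B·AC·BC·AC·B·AC·BC·B·AC
    A ↦ B
    B ↦ BC
    C ↦ AC
    D ↦ DC

A->B, B->BC, C->AC, D->DC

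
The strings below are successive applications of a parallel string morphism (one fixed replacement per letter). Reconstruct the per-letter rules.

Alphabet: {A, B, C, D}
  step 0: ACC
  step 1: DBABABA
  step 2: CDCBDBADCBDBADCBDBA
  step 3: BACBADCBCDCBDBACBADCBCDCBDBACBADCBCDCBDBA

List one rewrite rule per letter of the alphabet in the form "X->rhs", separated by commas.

A->DBA, B->DCB, C->BA, D->C

  step 2 ⇒ step 3: CDCBDBADCBDBADCBDBA ⇒ BA·C·BA·DCB·C·DCB·DBA·C·BA·DCB·C·DCB·DBA·C·BA·DCB·C·DCB·DBA
    A ↦ DBA
    B ↦ DCB
    C ↦ BA
    D ↦ C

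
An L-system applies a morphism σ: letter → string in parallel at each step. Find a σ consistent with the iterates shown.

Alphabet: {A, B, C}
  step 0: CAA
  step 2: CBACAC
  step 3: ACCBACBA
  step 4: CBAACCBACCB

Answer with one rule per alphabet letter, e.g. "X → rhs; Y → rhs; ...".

A->CB, B->C, C->A

  step 3 ⇒ step 4: ACCBACBA ⇒ CB·A·A·C·CB·A·C·CB
    A ↦ CB
    B ↦ C
    C ↦ A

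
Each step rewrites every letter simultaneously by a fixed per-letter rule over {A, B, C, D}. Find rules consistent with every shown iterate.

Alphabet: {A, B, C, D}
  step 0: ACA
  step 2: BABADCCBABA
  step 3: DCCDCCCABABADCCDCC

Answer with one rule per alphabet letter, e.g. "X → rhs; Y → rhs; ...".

  step 2 ⇒ step 3: BABADCCBABA ⇒ D·CC·D·CC·CA·BA·BA·D·CC·D·CC
    A ↦ CC
    B ↦ D
    C ↦ BA
    D ↦ CA

A->CC, B->D, C->BA, D->CA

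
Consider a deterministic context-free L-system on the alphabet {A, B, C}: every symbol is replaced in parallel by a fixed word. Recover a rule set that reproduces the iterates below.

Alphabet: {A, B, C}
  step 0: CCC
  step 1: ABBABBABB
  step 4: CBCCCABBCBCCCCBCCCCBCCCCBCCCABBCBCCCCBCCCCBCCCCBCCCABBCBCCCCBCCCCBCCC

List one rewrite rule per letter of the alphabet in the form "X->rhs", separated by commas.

  step 0 ⇒ step 1: CCC ⇒ ABB·ABB·ABB
    C ↦ ABB
    A ↦ CBC  (constrained at step 1)
    B ↦ C  (constrained at step 1)

A->CBC, B->C, C->ABB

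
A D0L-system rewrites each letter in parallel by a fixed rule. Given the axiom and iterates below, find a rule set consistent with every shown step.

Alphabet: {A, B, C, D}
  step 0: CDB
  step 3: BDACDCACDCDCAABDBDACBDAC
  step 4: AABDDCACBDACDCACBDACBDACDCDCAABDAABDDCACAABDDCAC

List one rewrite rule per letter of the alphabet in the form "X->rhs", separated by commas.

A->DC, B->AA, C->AC, D->BD

  step 3 ⇒ step 4: BDACDCACDCDCAABDBDACBDAC ⇒ AA·BD·DC·AC·BD·AC·DC·AC·BD·AC·BD·AC·DC·DC·AA·BD·AA·BD·DC·AC·AA·BD·DC·AC
    A ↦ DC
    B ↦ AA
    C ↦ AC
    D ↦ BD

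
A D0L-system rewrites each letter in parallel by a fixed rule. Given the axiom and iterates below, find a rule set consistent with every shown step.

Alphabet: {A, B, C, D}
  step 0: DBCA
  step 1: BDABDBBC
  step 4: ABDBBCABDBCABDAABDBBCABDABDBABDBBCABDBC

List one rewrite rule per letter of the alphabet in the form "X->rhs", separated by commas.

A->BC, B->A, C->BDB, D->BD

  step 0 ⇒ step 1: DBCA ⇒ BD·A·BDB·BC
    A ↦ BC
    B ↦ A
    C ↦ BDB
    D ↦ BD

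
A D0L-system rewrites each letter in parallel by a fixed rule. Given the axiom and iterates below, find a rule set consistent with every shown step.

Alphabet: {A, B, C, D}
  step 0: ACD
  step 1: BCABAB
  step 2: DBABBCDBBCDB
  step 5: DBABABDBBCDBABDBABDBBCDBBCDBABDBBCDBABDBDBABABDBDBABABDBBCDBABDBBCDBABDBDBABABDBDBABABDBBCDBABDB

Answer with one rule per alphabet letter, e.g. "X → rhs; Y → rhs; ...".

  step 1 ⇒ step 2: BCABAB ⇒ DB·AB·BC·DB·BC·DB
    A ↦ BC
    B ↦ DB
    C ↦ AB
  step 0 ⇒ step 1: ACD ⇒ BC·AB·AB
    D ↦ AB

A->BC, B->DB, C->AB, D->AB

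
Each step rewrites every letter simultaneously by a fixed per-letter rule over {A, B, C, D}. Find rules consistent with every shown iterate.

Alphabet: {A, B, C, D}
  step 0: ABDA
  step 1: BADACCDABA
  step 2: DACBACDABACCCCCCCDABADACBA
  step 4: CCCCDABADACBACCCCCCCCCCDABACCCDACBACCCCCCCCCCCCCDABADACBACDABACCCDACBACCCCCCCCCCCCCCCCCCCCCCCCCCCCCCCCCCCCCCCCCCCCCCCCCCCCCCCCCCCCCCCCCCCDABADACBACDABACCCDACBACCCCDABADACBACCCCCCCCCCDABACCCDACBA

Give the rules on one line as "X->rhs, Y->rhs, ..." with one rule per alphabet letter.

  step 1 ⇒ step 2: BADACCDABA ⇒ DAC·BA·CDA·BA·CCC·CCC·CDA·BA·DAC·BA
    A ↦ BA
    B ↦ DAC
    C ↦ CCC
    D ↦ CDA

A->BA, B->DAC, C->CCC, D->CDA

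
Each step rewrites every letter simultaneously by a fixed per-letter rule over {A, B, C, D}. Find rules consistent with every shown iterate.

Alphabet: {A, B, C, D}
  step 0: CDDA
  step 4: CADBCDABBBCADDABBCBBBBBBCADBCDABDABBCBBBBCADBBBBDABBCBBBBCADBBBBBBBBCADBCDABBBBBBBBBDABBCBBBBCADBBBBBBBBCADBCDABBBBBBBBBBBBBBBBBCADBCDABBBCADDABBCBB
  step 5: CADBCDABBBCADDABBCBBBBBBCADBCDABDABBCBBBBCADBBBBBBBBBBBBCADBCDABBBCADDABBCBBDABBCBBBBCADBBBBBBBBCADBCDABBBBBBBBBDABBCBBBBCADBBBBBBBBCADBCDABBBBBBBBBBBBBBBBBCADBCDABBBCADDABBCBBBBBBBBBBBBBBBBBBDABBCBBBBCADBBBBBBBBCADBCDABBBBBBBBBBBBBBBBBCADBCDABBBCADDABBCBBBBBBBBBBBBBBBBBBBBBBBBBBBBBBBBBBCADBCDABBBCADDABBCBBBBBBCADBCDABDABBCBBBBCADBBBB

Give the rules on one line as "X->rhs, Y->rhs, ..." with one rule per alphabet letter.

A->BC, B->BB, C->CAD, D->DAB

  step 4 ⇒ step 5: CADBCDABBBCADDABBCBBBBBBCADBCDABDABBCBBBBCADBBBBDABBCBBBBCADBBBBBBBBCADBCDABBBBBBBBBDABBCBBBBCADBBBBBBBBCADBCDABBBBBBBBBBBBBBBBBCADBCDABBBCADDABBCBB ⇒ CAD·BC·DAB·BB·CAD·DAB·BC·BB·BB·BB·CAD·BC·DAB·DAB·BC·BB·BB·CAD·BB·BB·BB·BB·BB·BB·CAD·BC·DAB·BB·CAD·DAB·BC·BB·DAB·BC·BB·BB·CAD·BB·BB·BB·BB·CAD·BC·DAB·BB·BB·BB·BB·DAB·BC·BB·BB·CAD·BB·BB·BB·BB·CAD·BC·DAB·BB·BB·BB·BB·BB·BB·BB·BB·CAD·BC·DAB·BB·CAD·DAB·BC·BB·BB·BB·BB·BB·BB·BB·BB·BB·DAB·BC·BB·BB·CAD·BB·BB·BB·BB·CAD·BC·DAB·BB·BB·BB·BB·BB·BB·BB·BB·CAD·BC·DAB·BB·CAD·DAB·BC·BB·BB·BB·BB·BB·BB·BB·BB·BB·BB·BB·BB·BB·BB·BB·BB·BB·CAD·BC·DAB·BB·CAD·DAB·BC·BB·BB·BB·CAD·BC·DAB·DAB·BC·BB·BB·CAD·BB·BB
    A ↦ BC
    B ↦ BB
    C ↦ CAD
    D ↦ DAB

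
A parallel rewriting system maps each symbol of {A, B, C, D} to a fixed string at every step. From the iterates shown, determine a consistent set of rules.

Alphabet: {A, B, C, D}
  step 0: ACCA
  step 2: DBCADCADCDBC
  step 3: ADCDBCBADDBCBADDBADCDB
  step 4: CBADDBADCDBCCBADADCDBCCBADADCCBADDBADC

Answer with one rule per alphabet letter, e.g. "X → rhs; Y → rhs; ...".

A->CB, B->C, C->DB, D->AD

  step 3 ⇒ step 4: ADCDBCBADDBCBADDBADCDB ⇒ CB·AD·DB·AD·C·DB·C·CB·AD·AD·C·DB·C·CB·AD·AD·C·CB·AD·DB·AD·C
    A ↦ CB
    B ↦ C
    C ↦ DB
    D ↦ AD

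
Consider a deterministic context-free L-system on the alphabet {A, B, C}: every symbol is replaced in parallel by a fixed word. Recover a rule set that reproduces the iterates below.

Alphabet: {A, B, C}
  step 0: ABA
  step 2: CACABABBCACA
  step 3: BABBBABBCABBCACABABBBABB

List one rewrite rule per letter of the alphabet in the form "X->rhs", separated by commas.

  step 2 ⇒ step 3: CACABABBCACA ⇒ BA·BB·BA·BB·CA·BB·CA·CA·BA·BB·BA·BB
    A ↦ BB
    B ↦ CA
    C ↦ BA

A->BB, B->CA, C->BA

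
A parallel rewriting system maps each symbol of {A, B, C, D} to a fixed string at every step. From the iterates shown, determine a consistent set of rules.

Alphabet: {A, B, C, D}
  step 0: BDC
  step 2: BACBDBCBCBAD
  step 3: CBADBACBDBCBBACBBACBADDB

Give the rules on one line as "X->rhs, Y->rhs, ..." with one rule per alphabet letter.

  step 2 ⇒ step 3: BACBDBCBCBAD ⇒ CB·AD·BA·CB·DB·CB·BA·CB·BA·CB·AD·DB
    A ↦ AD
    B ↦ CB
    C ↦ BA
    D ↦ DB

A->AD, B->CB, C->BA, D->DB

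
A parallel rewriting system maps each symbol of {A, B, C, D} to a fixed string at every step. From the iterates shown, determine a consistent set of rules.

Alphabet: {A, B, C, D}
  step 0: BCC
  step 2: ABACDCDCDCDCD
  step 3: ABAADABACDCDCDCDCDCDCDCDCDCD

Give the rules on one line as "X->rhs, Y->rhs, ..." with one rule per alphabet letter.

  step 2 ⇒ step 3: ABACDCDCDCDCD ⇒ ABA·AD·ABA·CD·CD·CD·CD·CD·CD·CD·CD·CD·CD
    A ↦ ABA
    B ↦ AD
    C ↦ CD
    D ↦ CD

A->ABA, B->AD, C->CD, D->CD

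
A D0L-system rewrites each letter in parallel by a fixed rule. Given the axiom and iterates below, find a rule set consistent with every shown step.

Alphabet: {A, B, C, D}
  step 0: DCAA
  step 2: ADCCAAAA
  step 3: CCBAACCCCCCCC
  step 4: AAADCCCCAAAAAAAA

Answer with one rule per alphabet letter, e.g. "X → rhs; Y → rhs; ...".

A->CC, B->AD, C->A, D->B

  step 3 ⇒ step 4: CCBAACCCCCCCC ⇒ A·A·AD·CC·CC·A·A·A·A·A·A·A·A
    A ↦ CC
    B ↦ AD
    C ↦ A
  step 2 ⇒ step 3: ADCCAAAA ⇒ CC·B·A·A·CC·CC·CC·CC
    D ↦ B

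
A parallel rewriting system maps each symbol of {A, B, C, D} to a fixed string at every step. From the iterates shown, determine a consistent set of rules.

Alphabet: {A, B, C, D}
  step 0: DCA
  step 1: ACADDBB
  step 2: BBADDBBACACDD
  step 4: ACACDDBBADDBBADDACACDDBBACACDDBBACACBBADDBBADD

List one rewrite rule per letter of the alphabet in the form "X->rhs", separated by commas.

  step 1 ⇒ step 2: ACADDBB ⇒ BB·ADD·BB·AC·AC·D·D
    A ↦ BB
    B ↦ D
    C ↦ ADD
    D ↦ AC

A->BB, B->D, C->ADD, D->AC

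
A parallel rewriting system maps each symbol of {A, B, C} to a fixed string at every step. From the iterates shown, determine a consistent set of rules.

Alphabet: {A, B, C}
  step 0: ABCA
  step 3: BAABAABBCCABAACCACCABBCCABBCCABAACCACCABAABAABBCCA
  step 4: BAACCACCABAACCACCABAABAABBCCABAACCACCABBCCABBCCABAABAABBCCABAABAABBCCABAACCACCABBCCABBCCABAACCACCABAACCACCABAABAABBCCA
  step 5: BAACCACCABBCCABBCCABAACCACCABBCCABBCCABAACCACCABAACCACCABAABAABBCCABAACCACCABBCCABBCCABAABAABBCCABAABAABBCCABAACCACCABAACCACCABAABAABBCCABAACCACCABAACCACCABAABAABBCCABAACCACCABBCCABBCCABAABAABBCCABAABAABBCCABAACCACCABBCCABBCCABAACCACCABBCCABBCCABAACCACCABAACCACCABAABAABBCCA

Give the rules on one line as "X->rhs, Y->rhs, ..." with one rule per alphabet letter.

  step 4 ⇒ step 5: BAACCACCABAACCACCABAABAABBCCABAACCACCABBCCABBCCABAABAABBCCABAABAABBCCABAACCACCABBCCABBCCABAACCACCABAACCACCABAABAABBCCA ⇒ BAA·CCA·CCA·B·B·CCA·B·B·CCA·BAA·CCA·CCA·B·B·CCA·B·B·CCA·BAA·CCA·CCA·BAA·CCA·CCA·BAA·BAA·B·B·CCA·BAA·CCA·CCA·B·B·CCA·B·B·CCA·BAA·BAA·B·B·CCA·BAA·BAA·B·B·CCA·BAA·CCA·CCA·BAA·CCA·CCA·BAA·BAA·B·B·CCA·BAA·CCA·CCA·BAA·CCA·CCA·BAA·BAA·B·B·CCA·BAA·CCA·CCA·B·B·CCA·B·B·CCA·BAA·BAA·B·B·CCA·BAA·BAA·B·B·CCA·BAA·CCA·CCA·B·B·CCA·B·B·CCA·BAA·CCA·CCA·B·B·CCA·B·B·CCA·BAA·CCA·CCA·BAA·CCA·CCA·BAA·BAA·B·B·CCA
    A ↦ CCA
    B ↦ BAA
    C ↦ B

A->CCA, B->BAA, C->B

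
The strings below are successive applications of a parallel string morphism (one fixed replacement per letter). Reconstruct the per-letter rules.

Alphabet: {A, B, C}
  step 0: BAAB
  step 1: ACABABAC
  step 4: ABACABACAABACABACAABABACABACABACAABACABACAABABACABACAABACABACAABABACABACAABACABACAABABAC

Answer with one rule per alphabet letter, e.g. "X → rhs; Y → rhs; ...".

  step 0 ⇒ step 1: BAAB ⇒ AC·AB·AB·AC
    A ↦ AB
    B ↦ AC
    C ↦ ACA  (constrained at step 1)

A->AB, B->AC, C->ACA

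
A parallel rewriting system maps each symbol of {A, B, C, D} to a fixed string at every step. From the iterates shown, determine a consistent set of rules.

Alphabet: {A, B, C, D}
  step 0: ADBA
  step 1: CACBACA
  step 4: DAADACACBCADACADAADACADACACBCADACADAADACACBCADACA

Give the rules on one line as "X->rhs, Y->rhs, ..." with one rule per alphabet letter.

A->CA, B->A, C->DA, D->CB

  step 0 ⇒ step 1: ADBA ⇒ CA·CB·A·CA
    A ↦ CA
    B ↦ A
    D ↦ CB
    C ↦ DA  (constrained at step 1)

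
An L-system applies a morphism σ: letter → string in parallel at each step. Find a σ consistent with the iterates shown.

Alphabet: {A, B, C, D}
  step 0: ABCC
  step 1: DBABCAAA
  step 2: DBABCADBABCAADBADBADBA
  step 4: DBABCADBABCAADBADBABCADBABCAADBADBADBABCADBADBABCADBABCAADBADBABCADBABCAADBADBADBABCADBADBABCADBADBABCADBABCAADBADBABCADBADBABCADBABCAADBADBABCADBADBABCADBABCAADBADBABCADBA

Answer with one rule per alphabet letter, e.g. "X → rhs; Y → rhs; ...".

  step 1 ⇒ step 2: DBABCAAA ⇒ DBA·BCA·DBA·BCA·A·DBA·DBA·DBA
    A ↦ DBA
    B ↦ BCA
    C ↦ A
    D ↦ DBA

A->DBA, B->BCA, C->A, D->DBA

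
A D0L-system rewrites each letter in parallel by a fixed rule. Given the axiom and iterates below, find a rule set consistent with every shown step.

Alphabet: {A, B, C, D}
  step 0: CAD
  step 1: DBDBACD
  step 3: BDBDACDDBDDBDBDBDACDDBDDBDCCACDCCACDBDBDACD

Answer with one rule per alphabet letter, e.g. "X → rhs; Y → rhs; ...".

  step 0 ⇒ step 1: CAD ⇒ DBD·B·ACD
    A ↦ B
    C ↦ DBD
    D ↦ ACD
    B ↦ CC  (constrained at step 1)

A->B, B->CC, C->DBD, D->ACD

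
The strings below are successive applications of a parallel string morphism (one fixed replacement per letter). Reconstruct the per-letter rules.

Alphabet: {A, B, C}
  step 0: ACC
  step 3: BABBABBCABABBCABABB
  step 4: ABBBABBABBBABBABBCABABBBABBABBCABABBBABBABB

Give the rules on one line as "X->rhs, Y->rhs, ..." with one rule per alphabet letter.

  step 3 ⇒ step 4: BABBABBCABABBCABABB ⇒ ABB·B·ABB·ABB·B·ABB·ABB·CA·B·ABB·B·ABB·ABB·CA·B·ABB·B·ABB·ABB
    A ↦ B
    B ↦ ABB
    C ↦ CA

A->B, B->ABB, C->CA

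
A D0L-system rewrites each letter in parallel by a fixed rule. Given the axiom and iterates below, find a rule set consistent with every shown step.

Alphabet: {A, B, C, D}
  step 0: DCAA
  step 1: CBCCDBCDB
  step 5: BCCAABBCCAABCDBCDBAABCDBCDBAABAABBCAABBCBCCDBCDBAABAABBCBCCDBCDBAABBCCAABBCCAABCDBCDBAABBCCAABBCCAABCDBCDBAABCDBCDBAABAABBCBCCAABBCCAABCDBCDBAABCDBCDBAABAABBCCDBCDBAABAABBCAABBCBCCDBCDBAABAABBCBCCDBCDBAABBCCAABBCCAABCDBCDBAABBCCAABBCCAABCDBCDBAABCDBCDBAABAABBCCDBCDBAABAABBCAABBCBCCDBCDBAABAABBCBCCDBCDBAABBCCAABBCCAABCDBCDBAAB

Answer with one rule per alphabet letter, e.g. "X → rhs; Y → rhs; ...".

  step 0 ⇒ step 1: DCAA ⇒ C·BC·CDB·CDB
    A ↦ CDB
    C ↦ BC
    D ↦ C
    B ↦ AAB  (constrained at step 1)

A->CDB, B->AAB, C->BC, D->C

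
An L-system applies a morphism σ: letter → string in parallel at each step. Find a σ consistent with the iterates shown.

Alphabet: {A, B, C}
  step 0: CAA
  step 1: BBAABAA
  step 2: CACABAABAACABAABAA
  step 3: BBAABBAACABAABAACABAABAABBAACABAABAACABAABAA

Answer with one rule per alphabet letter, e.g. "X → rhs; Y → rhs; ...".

  step 2 ⇒ step 3: CACABAABAACABAABAA ⇒ B·BAA·B·BAA·CA·BAA·BAA·CA·BAA·BAA·B·BAA·CA·BAA·BAA·CA·BAA·BAA
    A ↦ BAA
    B ↦ CA
    C ↦ B

A->BAA, B->CA, C->B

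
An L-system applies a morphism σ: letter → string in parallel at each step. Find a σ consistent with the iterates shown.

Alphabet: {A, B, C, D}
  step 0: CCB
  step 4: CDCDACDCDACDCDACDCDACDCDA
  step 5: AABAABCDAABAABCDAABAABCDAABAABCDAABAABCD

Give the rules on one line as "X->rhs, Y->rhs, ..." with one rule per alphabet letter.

  step 4 ⇒ step 5: CDCDACDCDACDCDACDCDACDCDA ⇒ AA·B·AA·B·CD·AA·B·AA·B·CD·AA·B·AA·B·CD·AA·B·AA·B·CD·AA·B·AA·B·CD
    A ↦ CD
    C ↦ AA
    D ↦ B
    B ↦ A  (constrained at step 0)

A->CD, B->A, C->AA, D->B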